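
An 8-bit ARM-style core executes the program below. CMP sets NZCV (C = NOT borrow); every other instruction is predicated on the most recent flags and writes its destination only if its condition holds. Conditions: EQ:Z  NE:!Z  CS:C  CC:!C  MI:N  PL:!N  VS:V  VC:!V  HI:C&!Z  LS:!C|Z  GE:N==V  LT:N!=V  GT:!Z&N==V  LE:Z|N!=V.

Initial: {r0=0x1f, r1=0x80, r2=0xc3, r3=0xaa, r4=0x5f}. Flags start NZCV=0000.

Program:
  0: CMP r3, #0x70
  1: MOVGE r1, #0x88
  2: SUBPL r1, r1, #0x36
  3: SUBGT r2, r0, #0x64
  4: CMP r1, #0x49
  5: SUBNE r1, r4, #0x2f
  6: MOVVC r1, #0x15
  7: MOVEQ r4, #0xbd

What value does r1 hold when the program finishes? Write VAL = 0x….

VAL = 0x15

0: ✓ CMP  NZCV=0011
1: · MOVGE
2: ✓ SUBPL  r1←0x4a
3: · SUBGT
4: ✓ CMP  NZCV=0010
5: ✓ SUBNE  r1←0x30
6: ✓ MOVVC  r1←0x15
7: · MOVEQ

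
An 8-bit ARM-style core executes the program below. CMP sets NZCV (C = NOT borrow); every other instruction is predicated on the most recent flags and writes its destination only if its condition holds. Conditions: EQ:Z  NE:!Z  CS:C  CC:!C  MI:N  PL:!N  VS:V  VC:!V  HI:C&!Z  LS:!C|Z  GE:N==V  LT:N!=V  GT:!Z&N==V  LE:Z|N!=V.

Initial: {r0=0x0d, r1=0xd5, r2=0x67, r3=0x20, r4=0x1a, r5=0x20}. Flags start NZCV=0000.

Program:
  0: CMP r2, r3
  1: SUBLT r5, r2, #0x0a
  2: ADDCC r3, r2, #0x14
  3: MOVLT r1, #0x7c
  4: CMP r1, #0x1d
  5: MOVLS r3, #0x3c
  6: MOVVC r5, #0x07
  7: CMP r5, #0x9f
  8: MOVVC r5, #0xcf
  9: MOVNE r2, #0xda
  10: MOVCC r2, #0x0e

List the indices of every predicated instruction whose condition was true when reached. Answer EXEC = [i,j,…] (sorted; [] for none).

EXEC = [6,8,9,10]

0: ✓ CMP  NZCV=0010
1: · SUBLT
2: · ADDCC
3: · MOVLT
4: ✓ CMP  NZCV=1010
5: · MOVLS
6: ✓ MOVVC  r5←0x07
7: ✓ CMP  NZCV=0000
8: ✓ MOVVC  r5←0xcf
9: ✓ MOVNE  r2←0xda
10: ✓ MOVCC  r2←0x0e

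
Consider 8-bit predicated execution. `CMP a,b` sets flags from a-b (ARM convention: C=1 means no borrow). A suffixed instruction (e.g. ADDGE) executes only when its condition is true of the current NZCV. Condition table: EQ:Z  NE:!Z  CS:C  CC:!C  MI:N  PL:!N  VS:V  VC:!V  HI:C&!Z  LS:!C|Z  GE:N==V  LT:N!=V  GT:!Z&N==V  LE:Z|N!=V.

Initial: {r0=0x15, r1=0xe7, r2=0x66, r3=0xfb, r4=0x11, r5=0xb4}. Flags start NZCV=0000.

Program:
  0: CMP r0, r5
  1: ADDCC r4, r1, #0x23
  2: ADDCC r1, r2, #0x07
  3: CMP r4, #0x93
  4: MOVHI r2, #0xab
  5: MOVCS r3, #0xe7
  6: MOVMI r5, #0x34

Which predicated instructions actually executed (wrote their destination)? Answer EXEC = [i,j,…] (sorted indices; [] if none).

EXEC = [1,2]

[0] flags=0000 → (cmp)
[1] flags=0000 CC?T → r4=0x0a
[2] flags=0000 CC?T → r1=0x6d
[3] flags=0000 → (cmp)
[4] flags=0000 HI?F → skip
[5] flags=0000 CS?F → skip
[6] flags=0000 MI?F → skip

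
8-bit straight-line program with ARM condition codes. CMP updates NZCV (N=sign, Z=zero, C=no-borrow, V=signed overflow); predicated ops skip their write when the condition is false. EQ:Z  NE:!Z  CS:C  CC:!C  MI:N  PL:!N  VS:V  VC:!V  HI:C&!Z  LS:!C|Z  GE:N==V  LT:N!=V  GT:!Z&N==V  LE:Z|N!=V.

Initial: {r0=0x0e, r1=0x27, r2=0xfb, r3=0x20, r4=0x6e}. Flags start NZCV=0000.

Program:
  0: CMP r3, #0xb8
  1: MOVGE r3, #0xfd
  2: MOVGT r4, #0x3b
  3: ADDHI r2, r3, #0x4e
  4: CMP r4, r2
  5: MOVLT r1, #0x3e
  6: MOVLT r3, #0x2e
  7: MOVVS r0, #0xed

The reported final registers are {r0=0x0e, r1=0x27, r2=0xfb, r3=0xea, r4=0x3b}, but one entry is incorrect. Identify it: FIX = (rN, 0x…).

[0] flags=0000 → (cmp)
[1] flags=0000 GE?T → r3=0xfd
[2] flags=0000 GT?T → r4=0x3b
[3] flags=0000 HI?F → skip
[4] flags=0000 → (cmp)
[5] flags=0000 LT?F → skip
[6] flags=0000 LT?F → skip
[7] flags=0000 VS?F → skip

FIX = (r3, 0xfd)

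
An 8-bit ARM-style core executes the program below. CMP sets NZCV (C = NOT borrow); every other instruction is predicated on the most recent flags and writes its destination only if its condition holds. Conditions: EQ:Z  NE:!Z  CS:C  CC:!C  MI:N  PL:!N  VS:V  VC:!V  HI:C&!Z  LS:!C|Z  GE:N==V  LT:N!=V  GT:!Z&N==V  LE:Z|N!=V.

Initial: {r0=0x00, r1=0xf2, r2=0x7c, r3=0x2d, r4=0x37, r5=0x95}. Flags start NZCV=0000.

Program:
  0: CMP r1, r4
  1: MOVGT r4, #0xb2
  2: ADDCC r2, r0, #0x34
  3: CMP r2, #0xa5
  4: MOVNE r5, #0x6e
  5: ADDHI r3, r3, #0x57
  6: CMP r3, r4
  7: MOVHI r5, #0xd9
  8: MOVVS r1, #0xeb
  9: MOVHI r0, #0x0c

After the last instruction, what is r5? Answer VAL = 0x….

VAL = 0x6e

0: ✓ CMP  NZCV=1010
1: · MOVGT
2: · ADDCC
3: ✓ CMP  NZCV=1001
4: ✓ MOVNE  r5←0x6e
5: · ADDHI
6: ✓ CMP  NZCV=1000
7: · MOVHI
8: · MOVVS
9: · MOVHI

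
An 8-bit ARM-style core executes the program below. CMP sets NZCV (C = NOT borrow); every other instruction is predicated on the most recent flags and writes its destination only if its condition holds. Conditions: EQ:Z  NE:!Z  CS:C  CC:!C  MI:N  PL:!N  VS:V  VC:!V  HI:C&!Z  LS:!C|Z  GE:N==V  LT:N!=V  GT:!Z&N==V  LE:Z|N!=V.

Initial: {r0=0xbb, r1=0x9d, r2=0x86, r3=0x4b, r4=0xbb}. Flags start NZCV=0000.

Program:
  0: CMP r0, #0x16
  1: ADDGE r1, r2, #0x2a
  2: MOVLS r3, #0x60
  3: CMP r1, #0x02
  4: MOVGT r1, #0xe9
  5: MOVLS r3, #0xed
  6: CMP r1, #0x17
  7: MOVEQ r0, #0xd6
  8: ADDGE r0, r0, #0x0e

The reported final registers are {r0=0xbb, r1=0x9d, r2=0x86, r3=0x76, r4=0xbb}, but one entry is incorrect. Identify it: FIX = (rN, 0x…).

FIX = (r3, 0x4b)

0: ✓ CMP  NZCV=1010
1: · ADDGE
2: · MOVLS
3: ✓ CMP  NZCV=1010
4: · MOVGT
5: · MOVLS
6: ✓ CMP  NZCV=1010
7: · MOVEQ
8: · ADDGE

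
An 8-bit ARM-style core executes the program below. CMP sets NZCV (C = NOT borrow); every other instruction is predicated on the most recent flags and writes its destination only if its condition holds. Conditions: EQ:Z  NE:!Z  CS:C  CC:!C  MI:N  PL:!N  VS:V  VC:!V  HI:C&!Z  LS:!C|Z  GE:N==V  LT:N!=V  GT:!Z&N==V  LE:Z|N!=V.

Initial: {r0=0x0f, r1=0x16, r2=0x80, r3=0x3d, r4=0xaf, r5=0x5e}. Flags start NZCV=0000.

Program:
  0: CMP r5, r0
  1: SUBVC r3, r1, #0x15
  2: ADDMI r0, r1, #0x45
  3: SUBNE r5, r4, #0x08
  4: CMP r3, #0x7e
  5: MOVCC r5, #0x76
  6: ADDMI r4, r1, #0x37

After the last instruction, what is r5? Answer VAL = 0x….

0: ✓ CMP  NZCV=0010
1: ✓ SUBVC  r3←0x01
2: · ADDMI
3: ✓ SUBNE  r5←0xa7
4: ✓ CMP  NZCV=1000
5: ✓ MOVCC  r5←0x76
6: ✓ ADDMI  r4←0x4d

VAL = 0x76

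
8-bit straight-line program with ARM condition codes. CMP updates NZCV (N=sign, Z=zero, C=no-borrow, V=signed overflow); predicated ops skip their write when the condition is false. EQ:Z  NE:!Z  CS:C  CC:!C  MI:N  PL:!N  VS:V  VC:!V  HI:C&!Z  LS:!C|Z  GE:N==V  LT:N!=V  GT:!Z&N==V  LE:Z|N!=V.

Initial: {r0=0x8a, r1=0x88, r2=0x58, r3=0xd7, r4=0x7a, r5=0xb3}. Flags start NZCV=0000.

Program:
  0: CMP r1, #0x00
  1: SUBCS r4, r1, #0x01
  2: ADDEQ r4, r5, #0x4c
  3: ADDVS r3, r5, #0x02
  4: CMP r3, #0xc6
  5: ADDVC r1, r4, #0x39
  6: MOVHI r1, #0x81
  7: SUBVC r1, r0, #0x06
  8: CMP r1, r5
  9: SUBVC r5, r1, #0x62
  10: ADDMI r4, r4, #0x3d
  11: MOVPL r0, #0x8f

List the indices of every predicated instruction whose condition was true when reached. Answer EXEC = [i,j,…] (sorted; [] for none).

0: ✓ CMP  NZCV=1010
1: ✓ SUBCS  r4←0x87
2: · ADDEQ
3: · ADDVS
4: ✓ CMP  NZCV=0010
5: ✓ ADDVC  r1←0xc0
6: ✓ MOVHI  r1←0x81
7: ✓ SUBVC  r1←0x84
8: ✓ CMP  NZCV=1000
9: ✓ SUBVC  r5←0x22
10: ✓ ADDMI  r4←0xc4
11: · MOVPL

EXEC = [1,5,6,7,9,10]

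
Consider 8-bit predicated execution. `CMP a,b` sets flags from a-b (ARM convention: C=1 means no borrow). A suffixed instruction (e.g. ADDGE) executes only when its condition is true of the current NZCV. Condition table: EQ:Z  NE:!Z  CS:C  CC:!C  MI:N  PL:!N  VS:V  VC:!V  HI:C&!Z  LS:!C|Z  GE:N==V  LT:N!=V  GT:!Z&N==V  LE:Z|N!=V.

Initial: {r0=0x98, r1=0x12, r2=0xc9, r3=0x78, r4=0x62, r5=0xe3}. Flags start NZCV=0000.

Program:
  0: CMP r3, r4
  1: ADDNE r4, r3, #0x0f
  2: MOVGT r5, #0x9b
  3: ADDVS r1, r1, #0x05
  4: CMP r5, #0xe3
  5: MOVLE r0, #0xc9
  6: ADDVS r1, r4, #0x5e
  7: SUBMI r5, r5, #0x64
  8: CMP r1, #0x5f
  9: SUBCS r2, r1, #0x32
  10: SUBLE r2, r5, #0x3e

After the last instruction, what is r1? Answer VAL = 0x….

[0] flags=0010 → (cmp)
[1] flags=0010 NE?T → r4=0x87
[2] flags=0010 GT?T → r5=0x9b
[3] flags=0010 VS?F → skip
[4] flags=1000 → (cmp)
[5] flags=1000 LE?T → r0=0xc9
[6] flags=1000 VS?F → skip
[7] flags=1000 MI?T → r5=0x37
[8] flags=1000 → (cmp)
[9] flags=1000 CS?F → skip
[10] flags=1000 LE?T → r2=0xf9

VAL = 0x12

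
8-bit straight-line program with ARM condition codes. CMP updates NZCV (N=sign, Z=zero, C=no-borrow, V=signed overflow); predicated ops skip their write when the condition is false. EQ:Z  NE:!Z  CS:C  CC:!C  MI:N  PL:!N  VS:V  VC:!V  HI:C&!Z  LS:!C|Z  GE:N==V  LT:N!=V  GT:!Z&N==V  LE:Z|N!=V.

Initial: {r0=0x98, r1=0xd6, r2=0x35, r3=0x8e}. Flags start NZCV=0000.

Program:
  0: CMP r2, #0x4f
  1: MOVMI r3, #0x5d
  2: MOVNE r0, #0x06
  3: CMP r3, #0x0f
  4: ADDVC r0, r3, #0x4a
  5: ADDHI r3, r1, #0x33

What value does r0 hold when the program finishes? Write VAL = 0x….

VAL = 0xa7

[0] flags=1000 → (cmp)
[1] flags=1000 MI?T → r3=0x5d
[2] flags=1000 NE?T → r0=0x06
[3] flags=0010 → (cmp)
[4] flags=0010 VC?T → r0=0xa7
[5] flags=0010 HI?T → r3=0x09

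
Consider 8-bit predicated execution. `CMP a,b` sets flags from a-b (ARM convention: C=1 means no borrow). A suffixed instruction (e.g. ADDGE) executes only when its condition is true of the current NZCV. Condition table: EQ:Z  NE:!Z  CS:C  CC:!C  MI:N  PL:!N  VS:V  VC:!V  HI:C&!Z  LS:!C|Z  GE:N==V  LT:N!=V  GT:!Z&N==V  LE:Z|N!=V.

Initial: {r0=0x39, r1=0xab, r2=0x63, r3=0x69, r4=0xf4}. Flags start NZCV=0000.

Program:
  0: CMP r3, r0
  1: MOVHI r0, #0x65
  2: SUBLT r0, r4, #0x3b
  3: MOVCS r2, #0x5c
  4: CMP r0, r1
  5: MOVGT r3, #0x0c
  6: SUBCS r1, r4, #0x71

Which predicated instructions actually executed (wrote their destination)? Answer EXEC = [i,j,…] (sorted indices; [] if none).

0: ✓ CMP  NZCV=0010
1: ✓ MOVHI  r0←0x65
2: · SUBLT
3: ✓ MOVCS  r2←0x5c
4: ✓ CMP  NZCV=1001
5: ✓ MOVGT  r3←0x0c
6: · SUBCS

EXEC = [1,3,5]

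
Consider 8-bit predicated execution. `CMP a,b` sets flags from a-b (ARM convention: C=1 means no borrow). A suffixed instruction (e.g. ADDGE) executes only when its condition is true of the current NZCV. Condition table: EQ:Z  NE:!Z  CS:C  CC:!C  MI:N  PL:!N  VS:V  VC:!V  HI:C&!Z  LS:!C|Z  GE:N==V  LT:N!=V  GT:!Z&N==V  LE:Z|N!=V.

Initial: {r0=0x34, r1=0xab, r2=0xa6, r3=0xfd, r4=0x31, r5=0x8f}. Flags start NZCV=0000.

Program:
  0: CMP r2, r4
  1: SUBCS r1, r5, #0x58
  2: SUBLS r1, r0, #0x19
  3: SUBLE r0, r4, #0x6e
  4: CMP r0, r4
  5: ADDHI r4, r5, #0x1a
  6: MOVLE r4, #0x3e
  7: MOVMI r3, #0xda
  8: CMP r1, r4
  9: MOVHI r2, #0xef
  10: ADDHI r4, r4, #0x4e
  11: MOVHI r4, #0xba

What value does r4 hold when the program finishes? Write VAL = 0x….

0: ✓ CMP  NZCV=0011
1: ✓ SUBCS  r1←0x37
2: · SUBLS
3: ✓ SUBLE  r0←0xc3
4: ✓ CMP  NZCV=1010
5: ✓ ADDHI  r4←0xa9
6: ✓ MOVLE  r4←0x3e
7: ✓ MOVMI  r3←0xda
8: ✓ CMP  NZCV=1000
9: · MOVHI
10: · ADDHI
11: · MOVHI

VAL = 0x3e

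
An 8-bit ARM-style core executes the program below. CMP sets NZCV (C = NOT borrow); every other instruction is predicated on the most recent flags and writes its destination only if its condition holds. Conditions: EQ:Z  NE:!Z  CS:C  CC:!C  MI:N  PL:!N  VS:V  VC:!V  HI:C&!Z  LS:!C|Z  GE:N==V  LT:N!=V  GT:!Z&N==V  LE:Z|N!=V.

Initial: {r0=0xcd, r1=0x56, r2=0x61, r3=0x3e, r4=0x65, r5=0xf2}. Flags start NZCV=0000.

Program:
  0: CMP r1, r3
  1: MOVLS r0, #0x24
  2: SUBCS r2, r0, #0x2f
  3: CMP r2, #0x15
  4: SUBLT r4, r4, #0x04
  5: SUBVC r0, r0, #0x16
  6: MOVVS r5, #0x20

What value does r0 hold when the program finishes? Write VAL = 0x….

VAL = 0xb7

[0] flags=0010 → (cmp)
[1] flags=0010 LS?F → skip
[2] flags=0010 CS?T → r2=0x9e
[3] flags=1010 → (cmp)
[4] flags=1010 LT?T → r4=0x61
[5] flags=1010 VC?T → r0=0xb7
[6] flags=1010 VS?F → skip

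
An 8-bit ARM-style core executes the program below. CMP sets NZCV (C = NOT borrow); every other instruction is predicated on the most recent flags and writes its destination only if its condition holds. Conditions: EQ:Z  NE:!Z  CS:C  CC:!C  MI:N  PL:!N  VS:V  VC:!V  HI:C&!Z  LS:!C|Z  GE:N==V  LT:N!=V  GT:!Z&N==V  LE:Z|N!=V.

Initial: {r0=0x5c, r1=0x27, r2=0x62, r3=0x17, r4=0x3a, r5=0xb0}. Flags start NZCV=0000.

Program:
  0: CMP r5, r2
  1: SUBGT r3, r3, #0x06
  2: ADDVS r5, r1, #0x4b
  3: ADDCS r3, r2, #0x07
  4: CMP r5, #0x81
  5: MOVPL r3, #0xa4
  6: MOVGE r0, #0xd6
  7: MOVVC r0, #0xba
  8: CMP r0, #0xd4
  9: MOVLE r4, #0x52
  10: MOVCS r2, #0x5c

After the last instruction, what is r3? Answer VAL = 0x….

VAL = 0x69

[0] flags=0011 → (cmp)
[1] flags=0011 GT?F → skip
[2] flags=0011 VS?T → r5=0x72
[3] flags=0011 CS?T → r3=0x69
[4] flags=1001 → (cmp)
[5] flags=1001 PL?F → skip
[6] flags=1001 GE?T → r0=0xd6
[7] flags=1001 VC?F → skip
[8] flags=0010 → (cmp)
[9] flags=0010 LE?F → skip
[10] flags=0010 CS?T → r2=0x5c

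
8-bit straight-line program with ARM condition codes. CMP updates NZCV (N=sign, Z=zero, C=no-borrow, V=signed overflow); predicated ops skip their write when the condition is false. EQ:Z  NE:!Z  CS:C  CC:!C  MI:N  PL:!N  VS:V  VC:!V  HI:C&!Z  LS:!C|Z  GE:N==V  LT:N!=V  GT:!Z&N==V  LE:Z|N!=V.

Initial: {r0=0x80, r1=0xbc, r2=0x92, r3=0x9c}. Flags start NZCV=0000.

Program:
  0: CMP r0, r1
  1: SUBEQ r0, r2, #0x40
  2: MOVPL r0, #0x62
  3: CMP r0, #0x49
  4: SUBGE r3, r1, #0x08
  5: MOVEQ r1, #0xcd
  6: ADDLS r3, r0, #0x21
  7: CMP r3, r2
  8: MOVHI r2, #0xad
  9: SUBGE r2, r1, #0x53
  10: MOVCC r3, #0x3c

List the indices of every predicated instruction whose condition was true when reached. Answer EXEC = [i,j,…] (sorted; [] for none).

[0] flags=1000 → (cmp)
[1] flags=1000 EQ?F → skip
[2] flags=1000 PL?F → skip
[3] flags=0011 → (cmp)
[4] flags=0011 GE?F → skip
[5] flags=0011 EQ?F → skip
[6] flags=0011 LS?F → skip
[7] flags=0010 → (cmp)
[8] flags=0010 HI?T → r2=0xad
[9] flags=0010 GE?T → r2=0x69
[10] flags=0010 CC?F → skip

EXEC = [8,9]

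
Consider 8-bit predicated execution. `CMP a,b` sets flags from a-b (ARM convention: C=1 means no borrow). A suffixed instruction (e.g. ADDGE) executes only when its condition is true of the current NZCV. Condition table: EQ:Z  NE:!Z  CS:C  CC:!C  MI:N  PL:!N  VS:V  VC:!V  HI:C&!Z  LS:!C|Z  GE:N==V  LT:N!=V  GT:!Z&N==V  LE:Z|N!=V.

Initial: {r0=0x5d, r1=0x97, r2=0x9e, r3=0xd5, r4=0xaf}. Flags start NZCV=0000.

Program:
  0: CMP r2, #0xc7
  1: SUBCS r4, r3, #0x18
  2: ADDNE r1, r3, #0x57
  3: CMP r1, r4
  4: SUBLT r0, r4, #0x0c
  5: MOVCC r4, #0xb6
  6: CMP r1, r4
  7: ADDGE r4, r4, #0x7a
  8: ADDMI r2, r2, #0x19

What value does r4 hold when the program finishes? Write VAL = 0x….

VAL = 0x30

0: ✓ CMP  NZCV=1000
1: · SUBCS
2: ✓ ADDNE  r1←0x2c
3: ✓ CMP  NZCV=0000
4: · SUBLT
5: ✓ MOVCC  r4←0xb6
6: ✓ CMP  NZCV=0000
7: ✓ ADDGE  r4←0x30
8: · ADDMI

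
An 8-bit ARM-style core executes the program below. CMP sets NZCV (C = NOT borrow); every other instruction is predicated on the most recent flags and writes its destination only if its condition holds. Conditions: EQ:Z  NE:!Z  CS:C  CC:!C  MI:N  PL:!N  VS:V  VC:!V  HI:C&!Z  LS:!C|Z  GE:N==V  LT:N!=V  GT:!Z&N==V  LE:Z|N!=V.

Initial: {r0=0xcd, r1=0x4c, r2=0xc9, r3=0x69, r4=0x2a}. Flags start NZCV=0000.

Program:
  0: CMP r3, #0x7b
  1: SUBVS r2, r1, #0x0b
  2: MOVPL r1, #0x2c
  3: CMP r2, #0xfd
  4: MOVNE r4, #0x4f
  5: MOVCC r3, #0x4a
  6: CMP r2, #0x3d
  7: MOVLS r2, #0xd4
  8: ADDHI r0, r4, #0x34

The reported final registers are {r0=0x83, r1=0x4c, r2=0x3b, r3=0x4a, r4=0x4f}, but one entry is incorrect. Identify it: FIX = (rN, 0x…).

FIX = (r2, 0xc9)

[0] flags=1000 → (cmp)
[1] flags=1000 VS?F → skip
[2] flags=1000 PL?F → skip
[3] flags=1000 → (cmp)
[4] flags=1000 NE?T → r4=0x4f
[5] flags=1000 CC?T → r3=0x4a
[6] flags=1010 → (cmp)
[7] flags=1010 LS?F → skip
[8] flags=1010 HI?T → r0=0x83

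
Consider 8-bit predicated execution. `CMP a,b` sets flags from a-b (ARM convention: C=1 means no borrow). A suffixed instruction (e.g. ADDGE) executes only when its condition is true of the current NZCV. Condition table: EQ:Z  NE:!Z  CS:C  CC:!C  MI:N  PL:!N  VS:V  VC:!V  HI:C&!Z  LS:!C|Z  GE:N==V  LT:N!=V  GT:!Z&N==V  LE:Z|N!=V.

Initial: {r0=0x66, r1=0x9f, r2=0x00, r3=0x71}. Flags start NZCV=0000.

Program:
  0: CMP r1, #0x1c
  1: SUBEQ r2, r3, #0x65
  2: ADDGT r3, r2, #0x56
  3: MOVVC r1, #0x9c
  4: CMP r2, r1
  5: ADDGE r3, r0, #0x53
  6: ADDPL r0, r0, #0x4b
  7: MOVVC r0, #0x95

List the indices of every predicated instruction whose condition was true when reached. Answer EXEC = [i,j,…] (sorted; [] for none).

0: ✓ CMP  NZCV=1010
1: · SUBEQ
2: · ADDGT
3: ✓ MOVVC  r1←0x9c
4: ✓ CMP  NZCV=0000
5: ✓ ADDGE  r3←0xb9
6: ✓ ADDPL  r0←0xb1
7: ✓ MOVVC  r0←0x95

EXEC = [3,5,6,7]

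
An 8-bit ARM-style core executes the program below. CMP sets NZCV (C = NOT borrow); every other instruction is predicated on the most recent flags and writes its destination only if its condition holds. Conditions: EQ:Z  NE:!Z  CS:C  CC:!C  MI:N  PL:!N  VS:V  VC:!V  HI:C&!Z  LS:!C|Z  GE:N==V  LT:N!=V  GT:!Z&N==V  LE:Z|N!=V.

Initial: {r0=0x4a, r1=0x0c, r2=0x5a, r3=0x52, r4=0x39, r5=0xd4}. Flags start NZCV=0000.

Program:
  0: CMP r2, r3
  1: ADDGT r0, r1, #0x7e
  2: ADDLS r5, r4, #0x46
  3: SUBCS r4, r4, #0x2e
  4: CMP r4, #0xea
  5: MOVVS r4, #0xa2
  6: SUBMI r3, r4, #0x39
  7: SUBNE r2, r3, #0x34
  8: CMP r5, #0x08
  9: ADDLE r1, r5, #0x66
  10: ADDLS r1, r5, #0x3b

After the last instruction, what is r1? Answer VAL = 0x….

VAL = 0x3a

0: ✓ CMP  NZCV=0010
1: ✓ ADDGT  r0←0x8a
2: · ADDLS
3: ✓ SUBCS  r4←0x0b
4: ✓ CMP  NZCV=0000
5: · MOVVS
6: · SUBMI
7: ✓ SUBNE  r2←0x1e
8: ✓ CMP  NZCV=1010
9: ✓ ADDLE  r1←0x3a
10: · ADDLS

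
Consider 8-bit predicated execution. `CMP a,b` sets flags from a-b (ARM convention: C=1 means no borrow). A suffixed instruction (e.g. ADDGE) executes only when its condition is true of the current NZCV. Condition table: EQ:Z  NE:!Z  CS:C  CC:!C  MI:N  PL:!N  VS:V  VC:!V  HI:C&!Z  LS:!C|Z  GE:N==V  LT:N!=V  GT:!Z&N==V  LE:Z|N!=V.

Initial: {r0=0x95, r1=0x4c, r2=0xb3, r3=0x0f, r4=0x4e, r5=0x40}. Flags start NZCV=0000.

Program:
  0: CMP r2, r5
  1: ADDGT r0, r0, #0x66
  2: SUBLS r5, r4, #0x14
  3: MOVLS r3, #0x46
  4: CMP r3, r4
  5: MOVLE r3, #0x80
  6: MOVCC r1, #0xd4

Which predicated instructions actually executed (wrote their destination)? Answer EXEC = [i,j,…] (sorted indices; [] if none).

0: ✓ CMP  NZCV=0011
1: · ADDGT
2: · SUBLS
3: · MOVLS
4: ✓ CMP  NZCV=1000
5: ✓ MOVLE  r3←0x80
6: ✓ MOVCC  r1←0xd4

EXEC = [5,6]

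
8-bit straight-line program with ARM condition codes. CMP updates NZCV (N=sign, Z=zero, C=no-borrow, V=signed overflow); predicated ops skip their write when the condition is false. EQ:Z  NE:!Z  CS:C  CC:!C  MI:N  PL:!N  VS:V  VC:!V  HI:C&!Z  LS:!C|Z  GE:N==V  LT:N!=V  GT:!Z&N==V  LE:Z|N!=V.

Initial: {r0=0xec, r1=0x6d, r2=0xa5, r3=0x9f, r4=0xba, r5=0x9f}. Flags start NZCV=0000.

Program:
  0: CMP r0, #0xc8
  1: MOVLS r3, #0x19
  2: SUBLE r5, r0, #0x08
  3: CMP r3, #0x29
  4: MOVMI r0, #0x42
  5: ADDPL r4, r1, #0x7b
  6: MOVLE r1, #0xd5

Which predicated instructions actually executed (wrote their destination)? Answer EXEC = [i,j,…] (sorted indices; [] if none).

0: ✓ CMP  NZCV=0010
1: · MOVLS
2: · SUBLE
3: ✓ CMP  NZCV=0011
4: · MOVMI
5: ✓ ADDPL  r4←0xe8
6: ✓ MOVLE  r1←0xd5

EXEC = [5,6]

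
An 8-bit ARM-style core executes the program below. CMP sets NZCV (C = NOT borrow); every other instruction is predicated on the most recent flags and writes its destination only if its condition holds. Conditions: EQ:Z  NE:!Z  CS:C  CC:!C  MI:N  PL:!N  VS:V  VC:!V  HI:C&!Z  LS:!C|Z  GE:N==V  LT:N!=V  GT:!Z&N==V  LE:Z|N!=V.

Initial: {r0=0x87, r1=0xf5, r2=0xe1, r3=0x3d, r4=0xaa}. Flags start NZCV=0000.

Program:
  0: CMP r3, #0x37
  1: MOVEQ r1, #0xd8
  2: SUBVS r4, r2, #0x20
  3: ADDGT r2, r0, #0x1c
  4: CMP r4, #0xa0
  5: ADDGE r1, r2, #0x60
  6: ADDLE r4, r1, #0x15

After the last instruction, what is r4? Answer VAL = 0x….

[0] flags=0010 → (cmp)
[1] flags=0010 EQ?F → skip
[2] flags=0010 VS?F → skip
[3] flags=0010 GT?T → r2=0xa3
[4] flags=0010 → (cmp)
[5] flags=0010 GE?T → r1=0x03
[6] flags=0010 LE?F → skip

VAL = 0xaa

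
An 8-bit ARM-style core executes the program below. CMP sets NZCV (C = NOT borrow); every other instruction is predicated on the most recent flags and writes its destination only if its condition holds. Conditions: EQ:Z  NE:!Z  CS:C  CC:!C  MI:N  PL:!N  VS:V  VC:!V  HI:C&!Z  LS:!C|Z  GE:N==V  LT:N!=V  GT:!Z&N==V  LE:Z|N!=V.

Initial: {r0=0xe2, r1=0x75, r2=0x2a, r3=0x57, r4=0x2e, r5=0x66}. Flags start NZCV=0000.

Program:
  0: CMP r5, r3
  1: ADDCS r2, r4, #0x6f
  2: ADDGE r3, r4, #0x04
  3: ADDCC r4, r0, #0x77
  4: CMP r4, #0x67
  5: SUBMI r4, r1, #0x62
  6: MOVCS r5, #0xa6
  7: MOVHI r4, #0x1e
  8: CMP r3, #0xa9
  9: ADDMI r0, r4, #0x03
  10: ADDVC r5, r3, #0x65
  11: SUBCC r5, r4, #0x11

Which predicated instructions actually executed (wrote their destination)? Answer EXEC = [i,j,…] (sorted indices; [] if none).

0: ✓ CMP  NZCV=0010
1: ✓ ADDCS  r2←0x9d
2: ✓ ADDGE  r3←0x32
3: · ADDCC
4: ✓ CMP  NZCV=1000
5: ✓ SUBMI  r4←0x13
6: · MOVCS
7: · MOVHI
8: ✓ CMP  NZCV=1001
9: ✓ ADDMI  r0←0x16
10: · ADDVC
11: ✓ SUBCC  r5←0x02

EXEC = [1,2,5,9,11]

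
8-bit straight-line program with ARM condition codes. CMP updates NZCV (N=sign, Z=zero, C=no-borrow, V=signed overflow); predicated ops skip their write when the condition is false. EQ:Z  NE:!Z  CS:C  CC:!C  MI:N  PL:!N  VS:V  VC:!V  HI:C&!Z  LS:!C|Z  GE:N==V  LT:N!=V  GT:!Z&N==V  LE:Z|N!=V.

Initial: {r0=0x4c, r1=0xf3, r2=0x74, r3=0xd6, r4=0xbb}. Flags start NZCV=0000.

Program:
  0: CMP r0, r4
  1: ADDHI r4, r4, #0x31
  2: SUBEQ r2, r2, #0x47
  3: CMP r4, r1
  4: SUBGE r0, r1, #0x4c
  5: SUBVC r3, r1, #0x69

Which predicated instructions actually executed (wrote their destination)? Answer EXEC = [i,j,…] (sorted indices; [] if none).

EXEC = [5]

[0] flags=1001 → (cmp)
[1] flags=1001 HI?F → skip
[2] flags=1001 EQ?F → skip
[3] flags=1000 → (cmp)
[4] flags=1000 GE?F → skip
[5] flags=1000 VC?T → r3=0x8a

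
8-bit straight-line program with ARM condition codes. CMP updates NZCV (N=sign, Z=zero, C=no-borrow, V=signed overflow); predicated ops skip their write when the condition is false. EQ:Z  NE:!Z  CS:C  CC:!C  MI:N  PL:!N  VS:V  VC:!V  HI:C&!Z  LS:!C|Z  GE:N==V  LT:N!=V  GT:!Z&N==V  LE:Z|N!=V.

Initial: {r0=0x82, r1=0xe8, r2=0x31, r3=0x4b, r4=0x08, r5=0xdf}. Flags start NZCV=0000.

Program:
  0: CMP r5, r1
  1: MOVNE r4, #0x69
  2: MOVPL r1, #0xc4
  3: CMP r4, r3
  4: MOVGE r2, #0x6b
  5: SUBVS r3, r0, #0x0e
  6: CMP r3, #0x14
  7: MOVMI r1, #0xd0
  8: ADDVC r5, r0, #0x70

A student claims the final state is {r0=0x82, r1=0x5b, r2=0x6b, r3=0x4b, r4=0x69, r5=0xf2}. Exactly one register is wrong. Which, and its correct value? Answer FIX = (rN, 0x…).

FIX = (r1, 0xe8)

0: ✓ CMP  NZCV=1000
1: ✓ MOVNE  r4←0x69
2: · MOVPL
3: ✓ CMP  NZCV=0010
4: ✓ MOVGE  r2←0x6b
5: · SUBVS
6: ✓ CMP  NZCV=0010
7: · MOVMI
8: ✓ ADDVC  r5←0xf2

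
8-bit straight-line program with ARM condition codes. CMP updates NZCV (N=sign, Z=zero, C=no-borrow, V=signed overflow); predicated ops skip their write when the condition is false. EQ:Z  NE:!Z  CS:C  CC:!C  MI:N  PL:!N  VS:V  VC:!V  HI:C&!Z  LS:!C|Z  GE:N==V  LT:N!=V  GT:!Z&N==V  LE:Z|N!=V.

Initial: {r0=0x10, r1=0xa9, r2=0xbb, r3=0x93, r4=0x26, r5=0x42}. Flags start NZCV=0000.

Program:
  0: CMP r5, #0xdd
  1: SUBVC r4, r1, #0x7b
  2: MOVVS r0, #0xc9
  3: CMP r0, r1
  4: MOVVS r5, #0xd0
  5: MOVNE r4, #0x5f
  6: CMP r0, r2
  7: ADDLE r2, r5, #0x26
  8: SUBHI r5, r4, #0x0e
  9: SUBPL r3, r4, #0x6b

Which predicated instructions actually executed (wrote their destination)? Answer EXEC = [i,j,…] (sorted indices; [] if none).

[0] flags=0000 → (cmp)
[1] flags=0000 VC?T → r4=0x2e
[2] flags=0000 VS?F → skip
[3] flags=0000 → (cmp)
[4] flags=0000 VS?F → skip
[5] flags=0000 NE?T → r4=0x5f
[6] flags=0000 → (cmp)
[7] flags=0000 LE?F → skip
[8] flags=0000 HI?F → skip
[9] flags=0000 PL?T → r3=0xf4

EXEC = [1,5,9]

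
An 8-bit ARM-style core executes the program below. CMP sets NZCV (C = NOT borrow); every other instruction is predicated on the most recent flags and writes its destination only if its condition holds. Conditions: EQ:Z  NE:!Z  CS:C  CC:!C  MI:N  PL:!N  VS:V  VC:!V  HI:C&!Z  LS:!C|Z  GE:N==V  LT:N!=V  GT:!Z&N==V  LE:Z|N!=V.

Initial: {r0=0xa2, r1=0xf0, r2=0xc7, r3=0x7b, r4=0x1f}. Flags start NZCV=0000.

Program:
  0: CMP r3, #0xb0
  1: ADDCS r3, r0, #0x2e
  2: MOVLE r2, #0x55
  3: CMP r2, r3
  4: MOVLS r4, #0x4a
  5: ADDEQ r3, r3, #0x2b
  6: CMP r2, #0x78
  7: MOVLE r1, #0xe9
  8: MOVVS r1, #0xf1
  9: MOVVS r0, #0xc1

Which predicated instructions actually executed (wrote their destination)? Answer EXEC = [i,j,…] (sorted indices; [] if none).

EXEC = [7,8,9]

0: ✓ CMP  NZCV=1001
1: · ADDCS
2: · MOVLE
3: ✓ CMP  NZCV=0011
4: · MOVLS
5: · ADDEQ
6: ✓ CMP  NZCV=0011
7: ✓ MOVLE  r1←0xe9
8: ✓ MOVVS  r1←0xf1
9: ✓ MOVVS  r0←0xc1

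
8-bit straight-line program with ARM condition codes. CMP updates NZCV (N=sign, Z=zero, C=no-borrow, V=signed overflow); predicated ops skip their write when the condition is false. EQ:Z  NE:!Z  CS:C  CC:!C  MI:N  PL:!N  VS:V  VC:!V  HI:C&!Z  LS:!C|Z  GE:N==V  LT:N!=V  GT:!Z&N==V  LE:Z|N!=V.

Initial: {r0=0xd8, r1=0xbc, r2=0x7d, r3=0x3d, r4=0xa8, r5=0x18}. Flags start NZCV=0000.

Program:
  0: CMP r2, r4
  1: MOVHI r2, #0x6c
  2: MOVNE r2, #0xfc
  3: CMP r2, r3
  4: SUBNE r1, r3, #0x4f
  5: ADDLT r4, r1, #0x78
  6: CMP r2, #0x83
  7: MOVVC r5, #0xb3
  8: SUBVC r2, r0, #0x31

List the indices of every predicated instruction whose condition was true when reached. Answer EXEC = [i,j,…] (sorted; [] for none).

0: ✓ CMP  NZCV=1001
1: · MOVHI
2: ✓ MOVNE  r2←0xfc
3: ✓ CMP  NZCV=1010
4: ✓ SUBNE  r1←0xee
5: ✓ ADDLT  r4←0x66
6: ✓ CMP  NZCV=0010
7: ✓ MOVVC  r5←0xb3
8: ✓ SUBVC  r2←0xa7

EXEC = [2,4,5,7,8]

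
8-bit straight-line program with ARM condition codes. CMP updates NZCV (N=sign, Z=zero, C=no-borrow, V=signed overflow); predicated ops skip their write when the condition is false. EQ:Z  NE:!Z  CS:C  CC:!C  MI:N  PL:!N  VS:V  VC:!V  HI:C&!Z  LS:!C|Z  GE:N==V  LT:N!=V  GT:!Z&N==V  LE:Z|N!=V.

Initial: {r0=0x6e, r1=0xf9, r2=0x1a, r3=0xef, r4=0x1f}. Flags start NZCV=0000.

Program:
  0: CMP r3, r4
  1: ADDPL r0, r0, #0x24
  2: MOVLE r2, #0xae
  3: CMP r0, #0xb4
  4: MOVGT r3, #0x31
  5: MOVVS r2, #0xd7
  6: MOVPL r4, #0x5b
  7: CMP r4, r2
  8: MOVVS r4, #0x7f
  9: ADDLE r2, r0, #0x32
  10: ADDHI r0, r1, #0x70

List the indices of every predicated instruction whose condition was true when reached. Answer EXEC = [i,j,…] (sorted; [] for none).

EXEC = [2,4,5]

[0] flags=1010 → (cmp)
[1] flags=1010 PL?F → skip
[2] flags=1010 LE?T → r2=0xae
[3] flags=1001 → (cmp)
[4] flags=1001 GT?T → r3=0x31
[5] flags=1001 VS?T → r2=0xd7
[6] flags=1001 PL?F → skip
[7] flags=0000 → (cmp)
[8] flags=0000 VS?F → skip
[9] flags=0000 LE?F → skip
[10] flags=0000 HI?F → skip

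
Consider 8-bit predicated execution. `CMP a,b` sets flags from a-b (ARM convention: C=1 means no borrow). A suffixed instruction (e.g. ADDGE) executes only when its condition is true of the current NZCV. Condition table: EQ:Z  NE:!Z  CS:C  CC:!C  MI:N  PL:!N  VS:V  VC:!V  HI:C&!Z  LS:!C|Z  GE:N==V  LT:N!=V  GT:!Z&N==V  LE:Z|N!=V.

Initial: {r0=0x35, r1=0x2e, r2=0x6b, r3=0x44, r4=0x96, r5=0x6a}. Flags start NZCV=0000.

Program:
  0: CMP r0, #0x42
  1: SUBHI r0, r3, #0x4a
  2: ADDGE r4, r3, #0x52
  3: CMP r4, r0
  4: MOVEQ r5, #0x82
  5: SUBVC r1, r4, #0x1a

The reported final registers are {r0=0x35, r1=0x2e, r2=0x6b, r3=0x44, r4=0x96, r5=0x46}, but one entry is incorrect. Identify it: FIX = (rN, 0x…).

0: ✓ CMP  NZCV=1000
1: · SUBHI
2: · ADDGE
3: ✓ CMP  NZCV=0011
4: · MOVEQ
5: · SUBVC

FIX = (r5, 0x6a)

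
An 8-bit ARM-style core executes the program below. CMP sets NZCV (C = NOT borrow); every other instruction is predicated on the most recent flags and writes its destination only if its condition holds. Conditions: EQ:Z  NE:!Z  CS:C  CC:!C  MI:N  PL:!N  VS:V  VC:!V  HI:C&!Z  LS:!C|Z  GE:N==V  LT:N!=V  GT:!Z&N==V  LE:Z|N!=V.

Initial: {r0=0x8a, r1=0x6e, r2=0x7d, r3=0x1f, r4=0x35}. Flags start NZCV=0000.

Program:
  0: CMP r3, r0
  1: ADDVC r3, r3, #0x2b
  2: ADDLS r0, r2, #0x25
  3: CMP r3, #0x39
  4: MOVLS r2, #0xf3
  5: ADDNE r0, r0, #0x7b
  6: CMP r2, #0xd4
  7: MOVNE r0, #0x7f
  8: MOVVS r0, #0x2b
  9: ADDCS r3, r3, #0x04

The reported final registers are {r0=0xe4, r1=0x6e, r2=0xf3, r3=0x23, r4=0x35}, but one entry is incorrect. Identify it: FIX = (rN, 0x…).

FIX = (r0, 0x7f)

[0] flags=1001 → (cmp)
[1] flags=1001 VC?F → skip
[2] flags=1001 LS?T → r0=0xa2
[3] flags=1000 → (cmp)
[4] flags=1000 LS?T → r2=0xf3
[5] flags=1000 NE?T → r0=0x1d
[6] flags=0010 → (cmp)
[7] flags=0010 NE?T → r0=0x7f
[8] flags=0010 VS?F → skip
[9] flags=0010 CS?T → r3=0x23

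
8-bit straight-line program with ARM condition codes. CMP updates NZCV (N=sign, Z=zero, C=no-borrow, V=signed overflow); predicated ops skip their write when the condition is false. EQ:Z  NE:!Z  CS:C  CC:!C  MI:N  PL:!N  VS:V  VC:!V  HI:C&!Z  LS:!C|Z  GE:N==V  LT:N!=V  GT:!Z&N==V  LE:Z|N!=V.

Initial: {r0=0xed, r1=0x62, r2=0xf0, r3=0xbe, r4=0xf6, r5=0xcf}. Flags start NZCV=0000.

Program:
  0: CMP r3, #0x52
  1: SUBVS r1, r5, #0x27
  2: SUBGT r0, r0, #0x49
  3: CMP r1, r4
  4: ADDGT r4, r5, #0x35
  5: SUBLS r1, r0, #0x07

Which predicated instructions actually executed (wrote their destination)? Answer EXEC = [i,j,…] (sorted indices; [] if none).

EXEC = [1,5]

0: ✓ CMP  NZCV=0011
1: ✓ SUBVS  r1←0xa8
2: · SUBGT
3: ✓ CMP  NZCV=1000
4: · ADDGT
5: ✓ SUBLS  r1←0xe6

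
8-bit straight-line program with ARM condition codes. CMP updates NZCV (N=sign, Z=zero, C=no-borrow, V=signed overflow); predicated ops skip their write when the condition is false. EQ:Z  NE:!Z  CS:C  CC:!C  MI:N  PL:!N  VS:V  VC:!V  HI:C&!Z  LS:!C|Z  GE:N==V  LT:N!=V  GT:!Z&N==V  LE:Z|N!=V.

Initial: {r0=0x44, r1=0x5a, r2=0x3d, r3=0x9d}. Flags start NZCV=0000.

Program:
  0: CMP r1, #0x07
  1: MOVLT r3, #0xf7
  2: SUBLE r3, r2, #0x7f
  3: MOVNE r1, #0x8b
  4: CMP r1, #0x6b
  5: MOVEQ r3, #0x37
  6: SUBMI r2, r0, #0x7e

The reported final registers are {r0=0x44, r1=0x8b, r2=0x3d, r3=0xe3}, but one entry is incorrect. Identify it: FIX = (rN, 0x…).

[0] flags=0010 → (cmp)
[1] flags=0010 LT?F → skip
[2] flags=0010 LE?F → skip
[3] flags=0010 NE?T → r1=0x8b
[4] flags=0011 → (cmp)
[5] flags=0011 EQ?F → skip
[6] flags=0011 MI?F → skip

FIX = (r3, 0x9d)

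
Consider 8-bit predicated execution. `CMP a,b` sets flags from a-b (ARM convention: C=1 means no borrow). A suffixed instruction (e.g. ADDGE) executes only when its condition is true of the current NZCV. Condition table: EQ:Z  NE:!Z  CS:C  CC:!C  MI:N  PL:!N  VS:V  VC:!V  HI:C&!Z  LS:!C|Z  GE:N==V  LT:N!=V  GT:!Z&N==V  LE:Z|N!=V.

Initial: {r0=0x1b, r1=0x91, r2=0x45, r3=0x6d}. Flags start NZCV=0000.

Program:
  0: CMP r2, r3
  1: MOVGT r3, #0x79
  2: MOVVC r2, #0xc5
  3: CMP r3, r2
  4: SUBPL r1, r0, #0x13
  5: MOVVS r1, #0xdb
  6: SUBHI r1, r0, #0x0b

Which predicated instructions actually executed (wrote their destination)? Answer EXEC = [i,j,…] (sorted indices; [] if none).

EXEC = [2,5]

0: ✓ CMP  NZCV=1000
1: · MOVGT
2: ✓ MOVVC  r2←0xc5
3: ✓ CMP  NZCV=1001
4: · SUBPL
5: ✓ MOVVS  r1←0xdb
6: · SUBHI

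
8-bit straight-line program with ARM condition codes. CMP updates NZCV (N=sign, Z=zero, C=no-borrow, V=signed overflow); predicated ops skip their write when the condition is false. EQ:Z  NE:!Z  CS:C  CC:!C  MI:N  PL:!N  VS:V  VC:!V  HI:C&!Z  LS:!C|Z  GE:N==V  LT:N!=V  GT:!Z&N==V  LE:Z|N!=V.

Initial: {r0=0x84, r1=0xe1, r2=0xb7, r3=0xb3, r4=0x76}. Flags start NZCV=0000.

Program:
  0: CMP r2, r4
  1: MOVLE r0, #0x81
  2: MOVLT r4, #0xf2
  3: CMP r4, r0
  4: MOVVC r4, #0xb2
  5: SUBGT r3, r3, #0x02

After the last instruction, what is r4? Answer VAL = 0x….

VAL = 0xb2

0: ✓ CMP  NZCV=0011
1: ✓ MOVLE  r0←0x81
2: ✓ MOVLT  r4←0xf2
3: ✓ CMP  NZCV=0010
4: ✓ MOVVC  r4←0xb2
5: ✓ SUBGT  r3←0xb1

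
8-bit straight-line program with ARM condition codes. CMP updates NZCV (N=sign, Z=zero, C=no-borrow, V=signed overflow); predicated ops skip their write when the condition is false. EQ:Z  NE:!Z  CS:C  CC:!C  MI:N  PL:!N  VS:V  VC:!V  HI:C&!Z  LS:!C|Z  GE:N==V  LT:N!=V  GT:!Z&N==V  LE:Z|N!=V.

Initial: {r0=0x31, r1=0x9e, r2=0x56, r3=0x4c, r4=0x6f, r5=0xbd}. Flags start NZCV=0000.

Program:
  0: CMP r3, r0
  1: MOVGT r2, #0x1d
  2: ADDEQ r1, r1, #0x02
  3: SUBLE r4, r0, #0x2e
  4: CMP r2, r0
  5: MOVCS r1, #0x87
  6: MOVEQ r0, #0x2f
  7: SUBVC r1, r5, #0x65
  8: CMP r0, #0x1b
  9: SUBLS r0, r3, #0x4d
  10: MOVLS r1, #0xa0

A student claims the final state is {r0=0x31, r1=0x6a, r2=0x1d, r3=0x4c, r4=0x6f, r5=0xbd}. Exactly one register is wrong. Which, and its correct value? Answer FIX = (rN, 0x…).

FIX = (r1, 0x58)

0: ✓ CMP  NZCV=0010
1: ✓ MOVGT  r2←0x1d
2: · ADDEQ
3: · SUBLE
4: ✓ CMP  NZCV=1000
5: · MOVCS
6: · MOVEQ
7: ✓ SUBVC  r1←0x58
8: ✓ CMP  NZCV=0010
9: · SUBLS
10: · MOVLS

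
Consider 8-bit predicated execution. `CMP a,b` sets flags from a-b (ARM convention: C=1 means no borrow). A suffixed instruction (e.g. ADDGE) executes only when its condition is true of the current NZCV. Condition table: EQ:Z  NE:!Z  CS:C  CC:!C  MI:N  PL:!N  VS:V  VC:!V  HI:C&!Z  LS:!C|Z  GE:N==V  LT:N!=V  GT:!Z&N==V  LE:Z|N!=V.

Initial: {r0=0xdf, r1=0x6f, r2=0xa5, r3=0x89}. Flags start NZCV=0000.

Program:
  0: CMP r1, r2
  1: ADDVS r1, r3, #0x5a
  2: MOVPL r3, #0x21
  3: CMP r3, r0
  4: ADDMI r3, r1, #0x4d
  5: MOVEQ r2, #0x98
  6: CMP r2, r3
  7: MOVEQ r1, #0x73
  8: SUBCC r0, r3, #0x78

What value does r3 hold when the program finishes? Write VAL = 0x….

VAL = 0x30

[0] flags=1001 → (cmp)
[1] flags=1001 VS?T → r1=0xe3
[2] flags=1001 PL?F → skip
[3] flags=1000 → (cmp)
[4] flags=1000 MI?T → r3=0x30
[5] flags=1000 EQ?F → skip
[6] flags=0011 → (cmp)
[7] flags=0011 EQ?F → skip
[8] flags=0011 CC?F → skip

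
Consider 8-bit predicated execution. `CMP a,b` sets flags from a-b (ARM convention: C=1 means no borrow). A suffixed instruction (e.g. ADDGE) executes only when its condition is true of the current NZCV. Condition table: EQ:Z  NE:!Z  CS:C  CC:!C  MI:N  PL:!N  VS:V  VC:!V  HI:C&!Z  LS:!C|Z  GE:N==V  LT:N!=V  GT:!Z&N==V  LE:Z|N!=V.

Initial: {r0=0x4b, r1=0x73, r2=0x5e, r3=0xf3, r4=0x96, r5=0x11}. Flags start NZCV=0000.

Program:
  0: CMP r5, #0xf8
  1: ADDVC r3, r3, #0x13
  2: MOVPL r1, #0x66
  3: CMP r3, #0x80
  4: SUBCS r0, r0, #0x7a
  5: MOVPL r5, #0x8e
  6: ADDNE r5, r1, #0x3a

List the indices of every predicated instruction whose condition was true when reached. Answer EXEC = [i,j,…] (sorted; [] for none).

EXEC = [1,2,6]

[0] flags=0000 → (cmp)
[1] flags=0000 VC?T → r3=0x06
[2] flags=0000 PL?T → r1=0x66
[3] flags=1001 → (cmp)
[4] flags=1001 CS?F → skip
[5] flags=1001 PL?F → skip
[6] flags=1001 NE?T → r5=0xa0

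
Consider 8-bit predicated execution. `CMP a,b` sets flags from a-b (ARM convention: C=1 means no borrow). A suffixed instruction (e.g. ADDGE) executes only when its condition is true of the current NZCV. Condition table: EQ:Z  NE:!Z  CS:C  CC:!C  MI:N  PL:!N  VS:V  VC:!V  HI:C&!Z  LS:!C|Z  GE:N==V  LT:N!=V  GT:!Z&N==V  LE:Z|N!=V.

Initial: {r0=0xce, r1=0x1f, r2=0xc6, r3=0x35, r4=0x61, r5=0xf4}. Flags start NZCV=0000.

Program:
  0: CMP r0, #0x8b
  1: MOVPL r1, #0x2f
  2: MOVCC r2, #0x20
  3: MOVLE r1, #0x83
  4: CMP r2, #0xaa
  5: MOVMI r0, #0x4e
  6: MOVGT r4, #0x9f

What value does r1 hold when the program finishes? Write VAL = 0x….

0: ✓ CMP  NZCV=0010
1: ✓ MOVPL  r1←0x2f
2: · MOVCC
3: · MOVLE
4: ✓ CMP  NZCV=0010
5: · MOVMI
6: ✓ MOVGT  r4←0x9f

VAL = 0x2f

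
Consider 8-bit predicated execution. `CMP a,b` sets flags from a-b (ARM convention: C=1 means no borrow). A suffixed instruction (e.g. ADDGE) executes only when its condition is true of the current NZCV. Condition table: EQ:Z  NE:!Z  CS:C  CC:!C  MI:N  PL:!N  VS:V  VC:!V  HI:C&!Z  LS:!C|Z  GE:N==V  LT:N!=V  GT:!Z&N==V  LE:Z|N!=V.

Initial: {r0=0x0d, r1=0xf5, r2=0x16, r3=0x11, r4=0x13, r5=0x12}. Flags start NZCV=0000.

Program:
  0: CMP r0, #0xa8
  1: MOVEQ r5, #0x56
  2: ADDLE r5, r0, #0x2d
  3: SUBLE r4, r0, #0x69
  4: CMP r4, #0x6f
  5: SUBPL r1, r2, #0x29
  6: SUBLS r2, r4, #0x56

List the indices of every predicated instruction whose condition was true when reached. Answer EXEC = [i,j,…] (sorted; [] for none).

EXEC = [6]

0: ✓ CMP  NZCV=0000
1: · MOVEQ
2: · ADDLE
3: · SUBLE
4: ✓ CMP  NZCV=1000
5: · SUBPL
6: ✓ SUBLS  r2←0xbd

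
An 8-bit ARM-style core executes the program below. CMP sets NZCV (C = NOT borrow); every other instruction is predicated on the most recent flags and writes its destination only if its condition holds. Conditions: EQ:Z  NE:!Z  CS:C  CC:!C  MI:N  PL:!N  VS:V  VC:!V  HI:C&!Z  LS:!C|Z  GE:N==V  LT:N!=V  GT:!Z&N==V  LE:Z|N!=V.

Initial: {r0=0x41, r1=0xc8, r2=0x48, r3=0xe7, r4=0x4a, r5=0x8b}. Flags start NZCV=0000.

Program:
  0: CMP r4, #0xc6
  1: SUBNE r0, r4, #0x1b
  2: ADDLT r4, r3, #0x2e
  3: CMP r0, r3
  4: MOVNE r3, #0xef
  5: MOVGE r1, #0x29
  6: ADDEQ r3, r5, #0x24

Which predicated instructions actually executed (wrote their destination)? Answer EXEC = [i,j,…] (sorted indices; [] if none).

0: ✓ CMP  NZCV=1001
1: ✓ SUBNE  r0←0x2f
2: · ADDLT
3: ✓ CMP  NZCV=0000
4: ✓ MOVNE  r3←0xef
5: ✓ MOVGE  r1←0x29
6: · ADDEQ

EXEC = [1,4,5]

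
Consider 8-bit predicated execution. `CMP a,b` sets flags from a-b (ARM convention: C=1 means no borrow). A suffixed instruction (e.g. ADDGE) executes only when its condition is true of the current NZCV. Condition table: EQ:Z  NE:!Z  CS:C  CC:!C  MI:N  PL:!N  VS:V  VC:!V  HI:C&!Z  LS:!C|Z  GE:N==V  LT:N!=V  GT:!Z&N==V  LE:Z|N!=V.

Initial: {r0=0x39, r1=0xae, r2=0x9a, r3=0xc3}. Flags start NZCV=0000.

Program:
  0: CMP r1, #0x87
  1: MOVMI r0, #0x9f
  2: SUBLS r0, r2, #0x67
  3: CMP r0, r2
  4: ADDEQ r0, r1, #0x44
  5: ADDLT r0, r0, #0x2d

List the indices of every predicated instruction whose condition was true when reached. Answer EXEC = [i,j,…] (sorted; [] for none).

[0] flags=0010 → (cmp)
[1] flags=0010 MI?F → skip
[2] flags=0010 LS?F → skip
[3] flags=1001 → (cmp)
[4] flags=1001 EQ?F → skip
[5] flags=1001 LT?F → skip

EXEC = []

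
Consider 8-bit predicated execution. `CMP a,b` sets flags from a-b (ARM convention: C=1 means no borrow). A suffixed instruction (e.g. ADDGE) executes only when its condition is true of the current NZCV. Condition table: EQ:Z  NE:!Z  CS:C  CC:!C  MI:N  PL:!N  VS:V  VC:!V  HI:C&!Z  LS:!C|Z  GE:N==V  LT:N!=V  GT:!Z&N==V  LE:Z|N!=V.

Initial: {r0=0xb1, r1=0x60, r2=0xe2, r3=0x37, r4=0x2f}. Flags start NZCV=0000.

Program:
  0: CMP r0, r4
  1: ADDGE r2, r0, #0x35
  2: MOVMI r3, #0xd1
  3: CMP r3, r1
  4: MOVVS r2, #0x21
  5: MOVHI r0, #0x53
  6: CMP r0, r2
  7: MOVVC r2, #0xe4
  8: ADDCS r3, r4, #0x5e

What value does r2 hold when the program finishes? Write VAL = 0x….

VAL = 0xe4

[0] flags=1010 → (cmp)
[1] flags=1010 GE?F → skip
[2] flags=1010 MI?T → r3=0xd1
[3] flags=0011 → (cmp)
[4] flags=0011 VS?T → r2=0x21
[5] flags=0011 HI?T → r0=0x53
[6] flags=0010 → (cmp)
[7] flags=0010 VC?T → r2=0xe4
[8] flags=0010 CS?T → r3=0x8d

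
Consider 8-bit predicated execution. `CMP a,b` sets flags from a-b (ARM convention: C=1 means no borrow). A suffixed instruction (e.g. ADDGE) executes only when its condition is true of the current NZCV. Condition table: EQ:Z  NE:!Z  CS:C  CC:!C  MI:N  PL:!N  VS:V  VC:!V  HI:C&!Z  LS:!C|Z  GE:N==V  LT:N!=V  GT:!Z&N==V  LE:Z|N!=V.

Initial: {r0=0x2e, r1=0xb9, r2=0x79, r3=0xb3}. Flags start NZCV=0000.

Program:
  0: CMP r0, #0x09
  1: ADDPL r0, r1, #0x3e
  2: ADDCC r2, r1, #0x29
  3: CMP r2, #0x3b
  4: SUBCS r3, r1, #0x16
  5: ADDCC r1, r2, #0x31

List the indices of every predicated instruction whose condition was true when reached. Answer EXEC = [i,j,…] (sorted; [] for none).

EXEC = [1,4]

0: ✓ CMP  NZCV=0010
1: ✓ ADDPL  r0←0xf7
2: · ADDCC
3: ✓ CMP  NZCV=0010
4: ✓ SUBCS  r3←0xa3
5: · ADDCC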